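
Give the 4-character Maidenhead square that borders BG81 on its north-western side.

BG72

Longitude square 8; −1 → 7.
Latitude square 1; +1 → 2.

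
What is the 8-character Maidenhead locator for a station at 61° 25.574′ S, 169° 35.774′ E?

RC48tn17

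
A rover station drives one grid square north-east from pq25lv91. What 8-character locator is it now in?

Longitude extended square 9; +1 → 10, wraps to 0, carry into subsquare.
Longitude subsquare l = 11; +1 → 12 = m.
Latitude extended square 1; +1 → 2.

PQ25mv02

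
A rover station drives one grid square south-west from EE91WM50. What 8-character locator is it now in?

Longitude extended square 5; −1 → 4.
Latitude extended square 0; −1 → -1, wraps to 9, carry into subsquare.
Latitude subsquare m = 12; −1 → 11 = l.

EE91wl49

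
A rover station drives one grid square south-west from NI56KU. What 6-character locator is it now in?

NI56jt

Longitude subsquare k = 10; −1 → 9 = j.
Latitude subsquare u = 20; −1 → 19 = t.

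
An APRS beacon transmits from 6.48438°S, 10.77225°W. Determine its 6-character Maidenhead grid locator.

II43om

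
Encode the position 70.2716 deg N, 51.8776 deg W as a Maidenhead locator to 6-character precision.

Shift to the Maidenhead origin (180°W, 90°S): lon 128.1224, lat 160.2716.
Field: 128.1224/20 → 6 → G, 160.2716/10 → 16 → Q; chars GQ.
Square: 8.1224/2 → 4, 0.2716/1 → 0; chars 40.
Subsquare: 0.1224/0.0833333 → 1 → b, 0.2716/0.0416667 → 6 → g; chars bg.

GQ40bg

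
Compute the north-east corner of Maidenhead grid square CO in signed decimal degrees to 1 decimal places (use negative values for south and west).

60.0, -120.0

Field C=2, O=14: +2·20° lon, +14·10° lat → SW at lon -140°, lat 50°.
Cell spans 20° lon × 10° lat. NE corner is SW corner plus one full cell.
latitude 60.0, longitude -120.0.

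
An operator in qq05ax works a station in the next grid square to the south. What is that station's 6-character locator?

QQ05aw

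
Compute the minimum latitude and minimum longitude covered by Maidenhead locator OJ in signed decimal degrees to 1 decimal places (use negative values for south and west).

0.0, 100.0

Field O=14, J=9: +14·20° lon, +9·10° lat → SW at lon 100°, lat 0°.
latitude 0.0, longitude 100.0.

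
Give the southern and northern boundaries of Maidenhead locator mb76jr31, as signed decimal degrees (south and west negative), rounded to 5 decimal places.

Field M=12, B=1: +12·20° lon, +1·10° lat → SW at lon 60°, lat -80°.
Square 7, 6: +7·2° lon, +6·1° lat → SW at lon 74°, lat -74°.
Subsquare j=9, r=17: +9·0.0833333° lon, +17·0.0416667° lat → SW at lon 74.75°, lat -73.2917°.
Extended square 3, 1: +3·0.00833333° lon, +1·0.00416667° lat → SW at lon 74.775°, lat -73.2875°.
Cell spans 0.00833333° lon × 0.00416667° lat.
south -73.28750, north -73.28333.

-73.28750, -73.28333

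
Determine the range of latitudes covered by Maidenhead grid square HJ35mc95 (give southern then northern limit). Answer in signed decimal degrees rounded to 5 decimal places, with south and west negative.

5.10417, 5.10833

Field H=7, J=9: +7·20° lon, +9·10° lat → SW at lon -40°, lat 0°.
Square 3, 5: +3·2° lon, +5·1° lat → SW at lon -34°, lat 5°.
Subsquare m=12, c=2: +12·0.0833333° lon, +2·0.0416667° lat → SW at lon -33°, lat 5.08333°.
Extended square 9, 5: +9·0.00833333° lon, +5·0.00416667° lat → SW at lon -32.925°, lat 5.10417°.
Cell spans 0.00833333° lon × 0.00416667° lat.
south 5.10417, north 5.10833.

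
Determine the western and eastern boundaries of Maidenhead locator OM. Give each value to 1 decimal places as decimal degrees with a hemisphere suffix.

100.0° E, 120.0° E

Field O=14, M=12: +14·20° lon, +12·10° lat → SW at lon 100°, lat 30°.
Cell spans 20° lon × 10° lat.
west 100.0° E, east 120.0° E.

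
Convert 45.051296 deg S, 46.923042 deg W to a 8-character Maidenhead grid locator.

GE64mw97

Offset from 180°W / 90°S: lon 133.07696°, lat 44.94870°.
Field (20°×10°, letters A–R): 133.07696/20 → 6 → G, 44.94870/10 → 4 → E; chars GE.
Square (2°×1°, digits 0–9): 13.07696/2 → 6, 4.94870/1 → 4; chars 64.
Subsquare (5′×2.5′, letters a–x): 1.07696/0.0833333 → 12 → m, 0.94870/0.0416667 → 22 → w; chars mw.
Extended square (30″×15″, digits 0–9): 0.07696/0.00833333 → 9, 0.03204/0.00416667 → 7; chars 97.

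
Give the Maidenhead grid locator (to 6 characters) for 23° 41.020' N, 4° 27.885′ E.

JL23fq

Offset from 180°W / 90°S: lon 184.4648°, lat 113.6837°.
Field: lon ⌊184.4648/20⌋ = 9 → J; lat ⌊113.6837/10⌋ = 11 → L.
Square: lon ⌊4.4648/2⌋ = 2; lat ⌊3.6837/1⌋ = 3.
Subsquare: lon ⌊0.4648/0.0833333⌋ = 5 → f; lat ⌊0.6837/0.0416667⌋ = 16 → q.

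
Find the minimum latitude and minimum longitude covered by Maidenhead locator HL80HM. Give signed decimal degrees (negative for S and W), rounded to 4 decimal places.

Field H=7, L=11: +7·20° lon, +11·10° lat → SW at lon -40°, lat 20°.
Square 8, 0: +8·2° lon, +0·1° lat → SW at lon -24°, lat 20°.
Subsquare h=7, m=12: +7·0.0833333° lon, +12·0.0416667° lat → SW at lon -23.4167°, lat 20.5°.
latitude 20.5000, longitude -23.4167.

20.5000, -23.4167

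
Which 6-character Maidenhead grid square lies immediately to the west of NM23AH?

NM13xh

Longitude subsquare a = 0; −1 → -1, wraps to 23 = x, carry into square.
Longitude square 2; −1 → 1.
The latitude characters are unchanged.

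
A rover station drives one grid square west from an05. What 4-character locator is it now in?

RN95

Longitude square 0; −1 → -1, wraps to 9, carry into field.
Longitude field A = 0; −1 → -1, wraps to 17 = R, wrapping around the antimeridian.
The latitude characters are unchanged.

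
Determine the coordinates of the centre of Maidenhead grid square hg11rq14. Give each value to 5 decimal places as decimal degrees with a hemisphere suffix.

28.31458° S, 36.57083° W

Field H=7, G=6: +7·20° lon, +6·10° lat → SW at lon -40°, lat -30°.
Square 1, 1: +1·2° lon, +1·1° lat → SW at lon -38°, lat -29°.
Subsquare r=17, q=16: +17·0.0833333° lon, +16·0.0416667° lat → SW at lon -36.5833°, lat -28.3333°.
Extended square 1, 4: +1·0.00833333° lon, +4·0.00416667° lat → SW at lon -36.575°, lat -28.3167°.
Cell spans 0.00833333° lon × 0.00416667° lat. Centre is SW corner plus half of each.
latitude 28.31458° S, longitude 36.57083° W.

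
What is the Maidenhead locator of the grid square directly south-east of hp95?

Longitude square 9; +1 → 10, wraps to 0, carry into field.
Longitude field H = 7; +1 → 8 = I.
Latitude square 5; −1 → 4.

IP04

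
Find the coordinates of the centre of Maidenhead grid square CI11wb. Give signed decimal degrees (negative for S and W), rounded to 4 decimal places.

Field C=2, I=8: +2·20° lon, +8·10° lat → SW at lon -140°, lat -10°.
Square 1, 1: +1·2° lon, +1·1° lat → SW at lon -138°, lat -9°.
Subsquare w=22, b=1: +22·0.0833333° lon, +1·0.0416667° lat → SW at lon -136.167°, lat -8.95833°.
Cell spans 0.0833333° lon × 0.0416667° lat. Centre is SW corner plus half of each.
latitude -8.9375, longitude -136.1250.

-8.9375, -136.1250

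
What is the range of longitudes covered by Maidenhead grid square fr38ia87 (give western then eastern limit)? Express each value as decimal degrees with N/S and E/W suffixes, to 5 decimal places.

Field F=5, R=17: +5·20° lon, +17·10° lat → SW at lon -80°, lat 80°.
Square 3, 8: +3·2° lon, +8·1° lat → SW at lon -74°, lat 88°.
Subsquare i=8, a=0: +8·0.0833333° lon, +0·0.0416667° lat → SW at lon -73.3333°, lat 88°.
Extended square 8, 7: +8·0.00833333° lon, +7·0.00416667° lat → SW at lon -73.2667°, lat 88.0292°.
Cell spans 0.00833333° lon × 0.00416667° lat.
west 73.26667° W, east 73.25833° W.

73.26667° W, 73.25833° W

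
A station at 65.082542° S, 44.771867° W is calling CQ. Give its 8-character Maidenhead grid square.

GC74ow70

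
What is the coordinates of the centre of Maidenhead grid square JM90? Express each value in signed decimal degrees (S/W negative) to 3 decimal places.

30.500, 19.000

Field J=9, M=12: +9·20° lon, +12·10° lat → SW at lon 0°, lat 30°.
Square 9, 0: +9·2° lon, +0·1° lat → SW at lon 18°, lat 30°.
Cell spans 2° lon × 1° lat. Centre is SW corner plus half of each.
latitude 30.500, longitude 19.000.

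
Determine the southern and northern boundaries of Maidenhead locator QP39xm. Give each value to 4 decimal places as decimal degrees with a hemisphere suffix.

69.5000° N, 69.5417° N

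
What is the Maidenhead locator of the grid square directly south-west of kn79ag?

Longitude subsquare a = 0; −1 → -1, wraps to 23 = x, carry into square.
Longitude square 7; −1 → 6.
Latitude subsquare g = 6; −1 → 5 = f.

KN69xf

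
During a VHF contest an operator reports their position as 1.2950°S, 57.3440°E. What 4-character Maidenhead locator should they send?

LI88

Add 180° to longitude and 90° to latitude: 237.34, 88.70.
Field: lon ⌊237.34/20⌋ = 11 → L; lat ⌊88.70/10⌋ = 8 → I.
Square: lon ⌊17.34/2⌋ = 8; lat ⌊8.70/1⌋ = 8.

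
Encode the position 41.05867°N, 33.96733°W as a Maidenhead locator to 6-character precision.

Shift to the Maidenhead origin (180°W, 90°S): lon 146.0327, lat 131.0587.
Field: lon ⌊146.0327/20⌋ = 7 → H; lat ⌊131.0587/10⌋ = 13 → N.
Square: lon ⌊6.0327/2⌋ = 3; lat ⌊1.0587/1⌋ = 1.
Subsquare: lon ⌊0.0327/0.0833333⌋ = 0 → a; lat ⌊0.0587/0.0416667⌋ = 1 → b.

HN31ab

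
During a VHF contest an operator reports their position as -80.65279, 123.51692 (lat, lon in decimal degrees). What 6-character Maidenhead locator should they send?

PA19si

Add 180° to longitude and 90° to latitude: 303.5169, 9.3472.
Field (20°×10°, letters A–R): 303.5169/20 → 15 → P, 9.3472/10 → 0 → A; chars PA.
Square (2°×1°, digits 0–9): 3.5169/2 → 1, 9.3472/1 → 9; chars 19.
Subsquare (5′×2.5′, letters a–x): 1.5169/0.0833333 → 18 → s, 0.3472/0.0416667 → 8 → i; chars si.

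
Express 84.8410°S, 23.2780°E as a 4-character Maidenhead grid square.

KA15

Add 180° to longitude and 90° to latitude: 203.28, 5.16.
Field: 203.28/20 → 10 → K, 5.16/10 → 0 → A; chars KA.
Square: 3.28/2 → 1, 5.16/1 → 5; chars 15.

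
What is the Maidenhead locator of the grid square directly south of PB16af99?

PB16af98

Latitude extended square 9; −1 → 8.
The longitude characters are unchanged.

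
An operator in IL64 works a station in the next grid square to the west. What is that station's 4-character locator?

Longitude square 6; −1 → 5.
The latitude characters are unchanged.

IL54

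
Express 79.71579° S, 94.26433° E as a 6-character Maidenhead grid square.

NB70dg

Add 180° to longitude and 90° to latitude: 274.2643, 10.2842.
Field: lon ⌊274.2643/20⌋ = 13 → N; lat ⌊10.2842/10⌋ = 1 → B.
Square: lon ⌊14.2643/2⌋ = 7; lat ⌊0.2842/1⌋ = 0.
Subsquare: lon ⌊0.2643/0.0833333⌋ = 3 → d; lat ⌊0.2842/0.0416667⌋ = 6 → g.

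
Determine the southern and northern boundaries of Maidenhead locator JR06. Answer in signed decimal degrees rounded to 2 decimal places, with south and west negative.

Field J=9, R=17: +9·20° lon, +17·10° lat → SW at lon 0°, lat 80°.
Square 0, 6: +0·2° lon, +6·1° lat → SW at lon 0°, lat 86°.
Cell spans 2° lon × 1° lat.
south 86.00, north 87.00.

86.00, 87.00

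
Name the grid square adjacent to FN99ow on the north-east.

Longitude subsquare o = 14; +1 → 15 = p.
Latitude subsquare w = 22; +1 → 23 = x.

FN99px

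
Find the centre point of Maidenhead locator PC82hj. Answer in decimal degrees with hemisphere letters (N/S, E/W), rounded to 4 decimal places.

67.6042° S, 136.6250° E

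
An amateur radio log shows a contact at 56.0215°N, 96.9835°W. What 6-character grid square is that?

EO16ma

Shift to the Maidenhead origin (180°W, 90°S): lon 83.0165, lat 146.0215.
Field: lon ⌊83.0165/20⌋ = 4 → E; lat ⌊146.0215/10⌋ = 14 → O.
Square: lon ⌊3.0165/2⌋ = 1; lat ⌊6.0215/1⌋ = 6.
Subsquare: lon ⌊1.0165/0.0833333⌋ = 12 → m; lat ⌊0.0215/0.0416667⌋ = 0 → a.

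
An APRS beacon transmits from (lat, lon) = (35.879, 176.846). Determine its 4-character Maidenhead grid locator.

Offset from 180°W / 90°S: lon 356.85°, lat 125.88°.
Field (20°×10°, letters A–R): lon ⌊356.85/20⌋ = 17 → R; lat ⌊125.88/10⌋ = 12 → M.
Square (2°×1°, digits 0–9): lon ⌊16.85/2⌋ = 8; lat ⌊5.88/1⌋ = 5.

RM85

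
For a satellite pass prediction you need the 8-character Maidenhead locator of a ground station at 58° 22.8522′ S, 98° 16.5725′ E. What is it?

Add 180° to longitude and 90° to latitude: 278.27621, 31.61913.
Field: lon ⌊278.27621/20⌋ = 13 → N; lat ⌊31.61913/10⌋ = 3 → D.
Square: lon ⌊18.27621/2⌋ = 9; lat ⌊1.61913/1⌋ = 1.
Subsquare: lon ⌊0.27621/0.0833333⌋ = 3 → d; lat ⌊0.61913/0.0416667⌋ = 14 → o.
Extended square: lon ⌊0.02621/0.00833333⌋ = 3; lat ⌊0.03580/0.00416667⌋ = 8.

ND91do38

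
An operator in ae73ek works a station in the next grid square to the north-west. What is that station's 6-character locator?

AE73dl

Longitude subsquare e = 4; −1 → 3 = d.
Latitude subsquare k = 10; +1 → 11 = l.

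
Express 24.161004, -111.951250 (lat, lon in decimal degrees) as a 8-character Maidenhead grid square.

DL44ad58

Offset from 180°W / 90°S: lon 68.04875°, lat 114.16100°.
Field (20°×10°, letters A–R): 68.04875/20 → 3 → D, 114.16100/10 → 11 → L; chars DL.
Square (2°×1°, digits 0–9): 8.04875/2 → 4, 4.16100/1 → 4; chars 44.
Subsquare (5′×2.5′, letters a–x): 0.04875/0.0833333 → 0 → a, 0.16100/0.0416667 → 3 → d; chars ad.
Extended square (30″×15″, digits 0–9): 0.04875/0.00833333 → 5, 0.03600/0.00416667 → 8; chars 58.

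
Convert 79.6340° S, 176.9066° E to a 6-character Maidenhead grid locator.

RB80ki

Shift to the Maidenhead origin (180°W, 90°S): lon 356.9066, lat 10.3660.
Field: 356.9066/20 → 17 → R, 10.3660/10 → 1 → B; chars RB.
Square: 16.9066/2 → 8, 0.3660/1 → 0; chars 80.
Subsquare: 0.9066/0.0833333 → 10 → k, 0.3660/0.0416667 → 8 → i; chars ki.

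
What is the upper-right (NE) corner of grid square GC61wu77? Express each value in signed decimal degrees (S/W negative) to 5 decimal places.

Field G=6, C=2: +6·20° lon, +2·10° lat → SW at lon -60°, lat -70°.
Square 6, 1: +6·2° lon, +1·1° lat → SW at lon -48°, lat -69°.
Subsquare w=22, u=20: +22·0.0833333° lon, +20·0.0416667° lat → SW at lon -46.1667°, lat -68.1667°.
Extended square 7, 7: +7·0.00833333° lon, +7·0.00416667° lat → SW at lon -46.1083°, lat -68.1375°.
Cell spans 0.00833333° lon × 0.00416667° lat. NE corner is SW corner plus one full cell.
latitude -68.13333, longitude -46.10000.

-68.13333, -46.10000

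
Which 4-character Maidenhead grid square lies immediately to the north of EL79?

EM70

Latitude square 9; +1 → 10, wraps to 0, carry into field.
Latitude field L = 11; +1 → 12 = M.
The longitude characters are unchanged.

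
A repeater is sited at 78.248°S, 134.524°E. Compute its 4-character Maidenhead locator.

PB71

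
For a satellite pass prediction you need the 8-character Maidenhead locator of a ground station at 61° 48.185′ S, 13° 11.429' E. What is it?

JC68oe27

Offset from 180°W / 90°S: lon 193.19048°, lat 28.19692°.
Field: 193.19048/20 → 9 → J, 28.19692/10 → 2 → C; chars JC.
Square: 13.19048/2 → 6, 8.19692/1 → 8; chars 68.
Subsquare: 1.19048/0.0833333 → 14 → o, 0.19692/0.0416667 → 4 → e; chars oe.
Extended square: 0.02382/0.00833333 → 2, 0.03025/0.00416667 → 7; chars 27.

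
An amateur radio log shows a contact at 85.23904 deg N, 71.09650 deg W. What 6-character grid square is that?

FR45kf

Shift to the Maidenhead origin (180°W, 90°S): lon 108.9035, lat 175.2390.
Field: 108.9035/20 → 5 → F, 175.2390/10 → 17 → R; chars FR.
Square: 8.9035/2 → 4, 5.2390/1 → 5; chars 45.
Subsquare: 0.9035/0.0833333 → 10 → k, 0.2390/0.0416667 → 5 → f; chars kf.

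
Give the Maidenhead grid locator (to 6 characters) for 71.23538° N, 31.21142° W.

HQ41jf

Offset from 180°W / 90°S: lon 148.7886°, lat 161.2354°.
Field: 148.7886/20 → 7 → H, 161.2354/10 → 16 → Q; chars HQ.
Square: 8.7886/2 → 4, 1.2354/1 → 1; chars 41.
Subsquare: 0.7886/0.0833333 → 9 → j, 0.2354/0.0416667 → 5 → f; chars jf.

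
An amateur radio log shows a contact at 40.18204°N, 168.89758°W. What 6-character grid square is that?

AN50ne

Add 180° to longitude and 90° to latitude: 11.1024, 130.1820.
Field (20°×10°, letters A–R): lon ⌊11.1024/20⌋ = 0 → A; lat ⌊130.1820/10⌋ = 13 → N.
Square (2°×1°, digits 0–9): lon ⌊11.1024/2⌋ = 5; lat ⌊0.1820/1⌋ = 0.
Subsquare (5′×2.5′, letters a–x): lon ⌊1.1024/0.0833333⌋ = 13 → n; lat ⌊0.1820/0.0416667⌋ = 4 → e.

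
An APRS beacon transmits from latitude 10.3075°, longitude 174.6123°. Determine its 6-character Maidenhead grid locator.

RK70hh

Offset from 180°W / 90°S: lon 354.6123°, lat 100.3075°.
Field: 354.6123/20 → 17 → R, 100.3075/10 → 10 → K; chars RK.
Square: 14.6123/2 → 7, 0.3075/1 → 0; chars 70.
Subsquare: 0.6123/0.0833333 → 7 → h, 0.3075/0.0416667 → 7 → h; chars hh.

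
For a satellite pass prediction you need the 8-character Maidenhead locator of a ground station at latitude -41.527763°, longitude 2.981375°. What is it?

JE18ll73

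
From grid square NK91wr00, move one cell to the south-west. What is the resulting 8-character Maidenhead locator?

NK91vq99

Longitude extended square 0; −1 → -1, wraps to 9, carry into subsquare.
Longitude subsquare w = 22; −1 → 21 = v.
Latitude extended square 0; −1 → -1, wraps to 9, carry into subsquare.
Latitude subsquare r = 17; −1 → 16 = q.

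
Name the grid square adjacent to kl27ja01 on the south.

Latitude extended square 1; −1 → 0.
The longitude characters are unchanged.

KL27ja00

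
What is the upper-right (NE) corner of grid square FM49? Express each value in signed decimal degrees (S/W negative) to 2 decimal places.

40.00, -70.00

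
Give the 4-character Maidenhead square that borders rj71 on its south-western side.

Longitude square 7; −1 → 6.
Latitude square 1; −1 → 0.

RJ60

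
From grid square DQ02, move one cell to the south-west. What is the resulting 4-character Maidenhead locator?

CQ91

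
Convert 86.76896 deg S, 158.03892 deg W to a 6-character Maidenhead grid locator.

BA03xf

Offset from 180°W / 90°S: lon 21.9611°, lat 3.2310°.
Field: 21.9611/20 → 1 → B, 3.2310/10 → 0 → A; chars BA.
Square: 1.9611/2 → 0, 3.2310/1 → 3; chars 03.
Subsquare: 1.9611/0.0833333 → 23 → x, 0.2310/0.0416667 → 5 → f; chars xf.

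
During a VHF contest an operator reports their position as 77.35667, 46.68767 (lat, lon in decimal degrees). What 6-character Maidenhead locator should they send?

Add 180° to longitude and 90° to latitude: 226.6877, 167.3567.
Field: 226.6877/20 → 11 → L, 167.3567/10 → 16 → Q; chars LQ.
Square: 6.6877/2 → 3, 7.3567/1 → 7; chars 37.
Subsquare: 0.6877/0.0833333 → 8 → i, 0.3567/0.0416667 → 8 → i; chars ii.

LQ37ii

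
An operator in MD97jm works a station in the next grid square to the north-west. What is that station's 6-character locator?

MD97in

Longitude subsquare j = 9; −1 → 8 = i.
Latitude subsquare m = 12; +1 → 13 = n.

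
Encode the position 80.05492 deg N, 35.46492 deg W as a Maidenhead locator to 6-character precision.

HR20gb

Add 180° to longitude and 90° to latitude: 144.5351, 170.0549.
Field: 144.5351/20 → 7 → H, 170.0549/10 → 17 → R; chars HR.
Square: 4.5351/2 → 2, 0.0549/1 → 0; chars 20.
Subsquare: 0.5351/0.0833333 → 6 → g, 0.0549/0.0416667 → 1 → b; chars gb.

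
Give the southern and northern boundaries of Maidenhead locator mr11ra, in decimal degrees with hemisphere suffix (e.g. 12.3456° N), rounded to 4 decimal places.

81.0000° N, 81.0417° N

Field M=12, R=17: +12·20° lon, +17·10° lat → SW at lon 60°, lat 80°.
Square 1, 1: +1·2° lon, +1·1° lat → SW at lon 62°, lat 81°.
Subsquare r=17, a=0: +17·0.0833333° lon, +0·0.0416667° lat → SW at lon 63.4167°, lat 81°.
Cell spans 0.0833333° lon × 0.0416667° lat.
south 81.0000° N, north 81.0417° N.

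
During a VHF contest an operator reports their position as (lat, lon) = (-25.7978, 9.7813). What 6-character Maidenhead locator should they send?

JG44ve

Add 180° to longitude and 90° to latitude: 189.7813, 64.2022.
Field: 189.7813/20 → 9 → J, 64.2022/10 → 6 → G; chars JG.
Square: 9.7813/2 → 4, 4.2022/1 → 4; chars 44.
Subsquare: 1.7813/0.0833333 → 21 → v, 0.2022/0.0416667 → 4 → e; chars ve.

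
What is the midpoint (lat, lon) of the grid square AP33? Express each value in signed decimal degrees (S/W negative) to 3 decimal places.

63.500, -173.000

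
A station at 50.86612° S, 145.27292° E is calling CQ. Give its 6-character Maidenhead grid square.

QD29pd

Add 180° to longitude and 90° to latitude: 325.2729, 39.1339.
Field: 325.2729/20 → 16 → Q, 39.1339/10 → 3 → D; chars QD.
Square: 5.2729/2 → 2, 9.1339/1 → 9; chars 29.
Subsquare: 1.2729/0.0833333 → 15 → p, 0.1339/0.0416667 → 3 → d; chars pd.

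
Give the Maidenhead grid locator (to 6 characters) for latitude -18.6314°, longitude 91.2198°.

Offset from 180°W / 90°S: lon 271.2198°, lat 71.3686°.
Field (20°×10°, letters A–R): 271.2198/20 → 13 → N, 71.3686/10 → 7 → H; chars NH.
Square (2°×1°, digits 0–9): 11.2198/2 → 5, 1.3686/1 → 1; chars 51.
Subsquare (5′×2.5′, letters a–x): 1.2198/0.0833333 → 14 → o, 0.3686/0.0416667 → 8 → i; chars oi.

NH51oi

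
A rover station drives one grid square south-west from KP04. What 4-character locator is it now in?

Longitude square 0; −1 → -1, wraps to 9, carry into field.
Longitude field K = 10; −1 → 9 = J.
Latitude square 4; −1 → 3.

JP93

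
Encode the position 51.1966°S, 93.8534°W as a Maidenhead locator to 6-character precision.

ED38bt

Shift to the Maidenhead origin (180°W, 90°S): lon 86.1466, lat 38.8034.
Field (20°×10°, letters A–R): lon ⌊86.1466/20⌋ = 4 → E; lat ⌊38.8034/10⌋ = 3 → D.
Square (2°×1°, digits 0–9): lon ⌊6.1466/2⌋ = 3; lat ⌊8.8034/1⌋ = 8.
Subsquare (5′×2.5′, letters a–x): lon ⌊0.1466/0.0833333⌋ = 1 → b; lat ⌊0.8034/0.0416667⌋ = 19 → t.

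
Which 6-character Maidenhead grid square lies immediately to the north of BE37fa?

BE37fb

Latitude subsquare a = 0; +1 → 1 = b.
The longitude characters are unchanged.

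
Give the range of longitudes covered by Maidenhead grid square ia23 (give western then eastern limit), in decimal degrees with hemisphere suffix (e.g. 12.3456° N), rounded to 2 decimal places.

Field I=8, A=0: +8·20° lon, +0·10° lat → SW at lon -20°, lat -90°.
Square 2, 3: +2·2° lon, +3·1° lat → SW at lon -16°, lat -87°.
Cell spans 2° lon × 1° lat.
west 16.00° W, east 14.00° W.

16.00° W, 14.00° W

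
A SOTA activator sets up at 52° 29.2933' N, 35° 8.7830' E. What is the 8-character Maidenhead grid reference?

KO72nl77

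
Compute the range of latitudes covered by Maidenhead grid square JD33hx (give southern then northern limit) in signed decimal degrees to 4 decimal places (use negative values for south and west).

Field J=9, D=3: +9·20° lon, +3·10° lat → SW at lon 0°, lat -60°.
Square 3, 3: +3·2° lon, +3·1° lat → SW at lon 6°, lat -57°.
Subsquare h=7, x=23: +7·0.0833333° lon, +23·0.0416667° lat → SW at lon 6.58333°, lat -56.0417°.
Cell spans 0.0833333° lon × 0.0416667° lat.
south -56.0417, north -56.0000.

-56.0417, -56.0000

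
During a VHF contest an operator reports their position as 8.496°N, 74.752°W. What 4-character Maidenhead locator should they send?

Add 180° to longitude and 90° to latitude: 105.25, 98.50.
Field: lon ⌊105.25/20⌋ = 5 → F; lat ⌊98.50/10⌋ = 9 → J.
Square: lon ⌊5.25/2⌋ = 2; lat ⌊8.50/1⌋ = 8.

FJ28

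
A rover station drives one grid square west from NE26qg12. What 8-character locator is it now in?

Longitude extended square 1; −1 → 0.
The latitude characters are unchanged.

NE26qg02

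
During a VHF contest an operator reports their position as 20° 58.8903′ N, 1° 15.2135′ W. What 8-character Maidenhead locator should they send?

IL90ix95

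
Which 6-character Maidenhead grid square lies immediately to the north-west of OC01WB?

OC01vc

Longitude subsquare w = 22; −1 → 21 = v.
Latitude subsquare b = 1; +1 → 2 = c.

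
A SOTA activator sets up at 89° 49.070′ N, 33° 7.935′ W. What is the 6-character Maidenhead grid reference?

HR39kt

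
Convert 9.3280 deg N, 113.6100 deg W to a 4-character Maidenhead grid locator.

DJ39

Add 180° to longitude and 90° to latitude: 66.39, 99.33.
Field (20°×10°, letters A–R): 66.39/20 → 3 → D, 99.33/10 → 9 → J; chars DJ.
Square (2°×1°, digits 0–9): 6.39/2 → 3, 9.33/1 → 9; chars 39.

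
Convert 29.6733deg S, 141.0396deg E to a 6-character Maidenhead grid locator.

Offset from 180°W / 90°S: lon 321.0396°, lat 60.3267°.
Field (20°×10°, letters A–R): 321.0396/20 → 16 → Q, 60.3267/10 → 6 → G; chars QG.
Square (2°×1°, digits 0–9): 1.0396/2 → 0, 0.3267/1 → 0; chars 00.
Subsquare (5′×2.5′, letters a–x): 1.0396/0.0833333 → 12 → m, 0.3267/0.0416667 → 7 → h; chars mh.

QG00mh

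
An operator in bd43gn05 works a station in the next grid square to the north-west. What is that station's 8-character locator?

Longitude extended square 0; −1 → -1, wraps to 9, carry into subsquare.
Longitude subsquare g = 6; −1 → 5 = f.
Latitude extended square 5; +1 → 6.

BD43fn96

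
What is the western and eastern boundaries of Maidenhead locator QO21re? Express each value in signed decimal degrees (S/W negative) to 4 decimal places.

Field Q=16, O=14: +16·20° lon, +14·10° lat → SW at lon 140°, lat 50°.
Square 2, 1: +2·2° lon, +1·1° lat → SW at lon 144°, lat 51°.
Subsquare r=17, e=4: +17·0.0833333° lon, +4·0.0416667° lat → SW at lon 145.417°, lat 51.1667°.
Cell spans 0.0833333° lon × 0.0416667° lat.
west 145.4167, east 145.5000.

145.4167, 145.5000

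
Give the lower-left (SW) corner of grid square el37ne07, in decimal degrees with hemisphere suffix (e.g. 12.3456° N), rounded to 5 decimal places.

Field E=4, L=11: +4·20° lon, +11·10° lat → SW at lon -100°, lat 20°.
Square 3, 7: +3·2° lon, +7·1° lat → SW at lon -94°, lat 27°.
Subsquare n=13, e=4: +13·0.0833333° lon, +4·0.0416667° lat → SW at lon -92.9167°, lat 27.1667°.
Extended square 0, 7: +0·0.00833333° lon, +7·0.00416667° lat → SW at lon -92.9167°, lat 27.1958°.
latitude 27.19583° N, longitude 92.91667° W.

27.19583° N, 92.91667° W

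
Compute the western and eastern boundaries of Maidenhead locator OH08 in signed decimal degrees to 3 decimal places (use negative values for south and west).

Field O=14, H=7: +14·20° lon, +7·10° lat → SW at lon 100°, lat -20°.
Square 0, 8: +0·2° lon, +8·1° lat → SW at lon 100°, lat -12°.
Cell spans 2° lon × 1° lat.
west 100.000, east 102.000.

100.000, 102.000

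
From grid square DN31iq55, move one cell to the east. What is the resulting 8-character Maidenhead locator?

Longitude extended square 5; +1 → 6.
The latitude characters are unchanged.

DN31iq65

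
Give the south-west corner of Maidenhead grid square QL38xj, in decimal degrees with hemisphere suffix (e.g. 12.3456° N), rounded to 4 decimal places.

Field Q=16, L=11: +16·20° lon, +11·10° lat → SW at lon 140°, lat 20°.
Square 3, 8: +3·2° lon, +8·1° lat → SW at lon 146°, lat 28°.
Subsquare x=23, j=9: +23·0.0833333° lon, +9·0.0416667° lat → SW at lon 147.917°, lat 28.375°.
latitude 28.3750° N, longitude 147.9167° E.

28.3750° N, 147.9167° E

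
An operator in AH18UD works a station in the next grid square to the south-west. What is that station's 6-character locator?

AH18tc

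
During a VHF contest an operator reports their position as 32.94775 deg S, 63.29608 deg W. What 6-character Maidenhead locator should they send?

FF87ib

Shift to the Maidenhead origin (180°W, 90°S): lon 116.7039, lat 57.0523.
Field (20°×10°, letters A–R): 116.7039/20 → 5 → F, 57.0523/10 → 5 → F; chars FF.
Square (2°×1°, digits 0–9): 16.7039/2 → 8, 7.0523/1 → 7; chars 87.
Subsquare (5′×2.5′, letters a–x): 0.7039/0.0833333 → 8 → i, 0.0523/0.0416667 → 1 → b; chars ib.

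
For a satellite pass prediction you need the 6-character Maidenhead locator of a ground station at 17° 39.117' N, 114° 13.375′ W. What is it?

DK27vp

Shift to the Maidenhead origin (180°W, 90°S): lon 65.7771, lat 107.6519.
Field: lon ⌊65.7771/20⌋ = 3 → D; lat ⌊107.6519/10⌋ = 10 → K.
Square: lon ⌊5.7771/2⌋ = 2; lat ⌊7.6519/1⌋ = 7.
Subsquare: lon ⌊1.7771/0.0833333⌋ = 21 → v; lat ⌊0.6519/0.0416667⌋ = 15 → p.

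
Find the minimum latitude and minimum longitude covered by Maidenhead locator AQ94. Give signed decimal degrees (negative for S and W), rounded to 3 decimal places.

74.000, -162.000

Field A=0, Q=16: +0·20° lon, +16·10° lat → SW at lon -180°, lat 70°.
Square 9, 4: +9·2° lon, +4·1° lat → SW at lon -162°, lat 74°.
latitude 74.000, longitude -162.000.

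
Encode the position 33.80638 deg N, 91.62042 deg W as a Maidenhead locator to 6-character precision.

Add 180° to longitude and 90° to latitude: 88.3796, 123.8064.
Field (20°×10°, letters A–R): lon ⌊88.3796/20⌋ = 4 → E; lat ⌊123.8064/10⌋ = 12 → M.
Square (2°×1°, digits 0–9): lon ⌊8.3796/2⌋ = 4; lat ⌊3.8064/1⌋ = 3.
Subsquare (5′×2.5′, letters a–x): lon ⌊0.3796/0.0833333⌋ = 4 → e; lat ⌊0.8064/0.0416667⌋ = 19 → t.

EM43et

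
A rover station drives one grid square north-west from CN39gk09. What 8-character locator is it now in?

CN39fl90

Longitude extended square 0; −1 → -1, wraps to 9, carry into subsquare.
Longitude subsquare g = 6; −1 → 5 = f.
Latitude extended square 9; +1 → 10, wraps to 0, carry into subsquare.
Latitude subsquare k = 10; +1 → 11 = l.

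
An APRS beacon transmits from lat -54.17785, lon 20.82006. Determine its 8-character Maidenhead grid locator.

KD05jt87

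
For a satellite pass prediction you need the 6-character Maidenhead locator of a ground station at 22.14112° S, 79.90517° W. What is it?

FG07bu

Offset from 180°W / 90°S: lon 100.0948°, lat 67.8589°.
Field (20°×10°, letters A–R): lon ⌊100.0948/20⌋ = 5 → F; lat ⌊67.8589/10⌋ = 6 → G.
Square (2°×1°, digits 0–9): lon ⌊0.0948/2⌋ = 0; lat ⌊7.8589/1⌋ = 7.
Subsquare (5′×2.5′, letters a–x): lon ⌊0.0948/0.0833333⌋ = 1 → b; lat ⌊0.8589/0.0416667⌋ = 20 → u.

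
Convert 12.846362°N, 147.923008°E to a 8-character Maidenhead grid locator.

QK32xu03

Add 180° to longitude and 90° to latitude: 327.92301, 102.84636.
Field (20°×10°, letters A–R): 327.92301/20 → 16 → Q, 102.84636/10 → 10 → K; chars QK.
Square (2°×1°, digits 0–9): 7.92301/2 → 3, 2.84636/1 → 2; chars 32.
Subsquare (5′×2.5′, letters a–x): 1.92301/0.0833333 → 23 → x, 0.84636/0.0416667 → 20 → u; chars xu.
Extended square (30″×15″, digits 0–9): 0.00634/0.00833333 → 0, 0.01303/0.00416667 → 3; chars 03.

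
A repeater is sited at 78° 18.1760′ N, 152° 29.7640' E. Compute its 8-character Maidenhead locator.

QQ68fh92

Shift to the Maidenhead origin (180°W, 90°S): lon 332.49607, lat 168.30293.
Field: 332.49607/20 → 16 → Q, 168.30293/10 → 16 → Q; chars QQ.
Square: 12.49607/2 → 6, 8.30293/1 → 8; chars 68.
Subsquare: 0.49607/0.0833333 → 5 → f, 0.30293/0.0416667 → 7 → h; chars fh.
Extended square: 0.07940/0.00833333 → 9, 0.01127/0.00416667 → 2; chars 92.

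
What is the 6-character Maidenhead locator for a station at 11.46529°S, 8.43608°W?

IH58sm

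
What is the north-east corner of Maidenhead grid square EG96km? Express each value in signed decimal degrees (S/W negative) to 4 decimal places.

Field E=4, G=6: +4·20° lon, +6·10° lat → SW at lon -100°, lat -30°.
Square 9, 6: +9·2° lon, +6·1° lat → SW at lon -82°, lat -24°.
Subsquare k=10, m=12: +10·0.0833333° lon, +12·0.0416667° lat → SW at lon -81.1667°, lat -23.5°.
Cell spans 0.0833333° lon × 0.0416667° lat. NE corner is SW corner plus one full cell.
latitude -23.4583, longitude -81.0833.

-23.4583, -81.0833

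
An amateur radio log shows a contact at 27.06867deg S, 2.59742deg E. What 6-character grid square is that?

JG12hw

Add 180° to longitude and 90° to latitude: 182.5974, 62.9313.
Field: 182.5974/20 → 9 → J, 62.9313/10 → 6 → G; chars JG.
Square: 2.5974/2 → 1, 2.9313/1 → 2; chars 12.
Subsquare: 0.5974/0.0833333 → 7 → h, 0.9313/0.0416667 → 22 → w; chars hw.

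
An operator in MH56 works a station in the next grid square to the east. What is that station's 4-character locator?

Longitude square 5; +1 → 6.
The latitude characters are unchanged.

MH66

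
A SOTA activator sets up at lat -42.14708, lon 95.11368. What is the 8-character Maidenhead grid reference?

NE77nu34

Shift to the Maidenhead origin (180°W, 90°S): lon 275.11368, lat 47.85292.
Field: 275.11368/20 → 13 → N, 47.85292/10 → 4 → E; chars NE.
Square: 15.11368/2 → 7, 7.85292/1 → 7; chars 77.
Subsquare: 1.11368/0.0833333 → 13 → n, 0.85292/0.0416667 → 20 → u; chars nu.
Extended square: 0.03035/0.00833333 → 3, 0.01959/0.00416667 → 4; chars 34.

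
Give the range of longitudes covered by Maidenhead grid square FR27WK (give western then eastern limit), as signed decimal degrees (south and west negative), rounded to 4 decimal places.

-74.1667, -74.0833

Field F=5, R=17: +5·20° lon, +17·10° lat → SW at lon -80°, lat 80°.
Square 2, 7: +2·2° lon, +7·1° lat → SW at lon -76°, lat 87°.
Subsquare w=22, k=10: +22·0.0833333° lon, +10·0.0416667° lat → SW at lon -74.1667°, lat 87.4167°.
Cell spans 0.0833333° lon × 0.0416667° lat.
west -74.1667, east -74.0833.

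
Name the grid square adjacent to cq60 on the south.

CP69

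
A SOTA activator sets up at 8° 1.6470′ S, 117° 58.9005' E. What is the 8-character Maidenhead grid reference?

Offset from 180°W / 90°S: lon 297.98167°, lat 81.97255°.
Field (20°×10°, letters A–R): lon ⌊297.98167/20⌋ = 14 → O; lat ⌊81.97255/10⌋ = 8 → I.
Square (2°×1°, digits 0–9): lon ⌊17.98167/2⌋ = 8; lat ⌊1.97255/1⌋ = 1.
Subsquare (5′×2.5′, letters a–x): lon ⌊1.98167/0.0833333⌋ = 23 → x; lat ⌊0.97255/0.0416667⌋ = 23 → x.
Extended square (30″×15″, digits 0–9): lon ⌊0.06501/0.00833333⌋ = 7; lat ⌊0.01422/0.00416667⌋ = 3.

OI81xx73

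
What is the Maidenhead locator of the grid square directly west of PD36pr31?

PD36pr21

Longitude extended square 3; −1 → 2.
The latitude characters are unchanged.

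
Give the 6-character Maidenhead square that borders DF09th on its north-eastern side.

Longitude subsquare t = 19; +1 → 20 = u.
Latitude subsquare h = 7; +1 → 8 = i.

DF09ui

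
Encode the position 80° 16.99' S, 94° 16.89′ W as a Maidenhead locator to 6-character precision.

EA29ur

Add 180° to longitude and 90° to latitude: 85.7185, 9.7168.
Field: lon ⌊85.7185/20⌋ = 4 → E; lat ⌊9.7168/10⌋ = 0 → A.
Square: lon ⌊5.7185/2⌋ = 2; lat ⌊9.7168/1⌋ = 9.
Subsquare: lon ⌊1.7185/0.0833333⌋ = 20 → u; lat ⌊0.7168/0.0416667⌋ = 17 → r.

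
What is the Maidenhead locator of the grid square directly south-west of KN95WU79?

KN95wu68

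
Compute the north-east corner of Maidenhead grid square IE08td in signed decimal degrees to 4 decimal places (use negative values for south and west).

Field I=8, E=4: +8·20° lon, +4·10° lat → SW at lon -20°, lat -50°.
Square 0, 8: +0·2° lon, +8·1° lat → SW at lon -20°, lat -42°.
Subsquare t=19, d=3: +19·0.0833333° lon, +3·0.0416667° lat → SW at lon -18.4167°, lat -41.875°.
Cell spans 0.0833333° lon × 0.0416667° lat. NE corner is SW corner plus one full cell.
latitude -41.8333, longitude -18.3333.

-41.8333, -18.3333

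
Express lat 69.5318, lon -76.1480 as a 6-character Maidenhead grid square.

Add 180° to longitude and 90° to latitude: 103.8520, 159.5318.
Field (20°×10°, letters A–R): lon ⌊103.8520/20⌋ = 5 → F; lat ⌊159.5318/10⌋ = 15 → P.
Square (2°×1°, digits 0–9): lon ⌊3.8520/2⌋ = 1; lat ⌊9.5318/1⌋ = 9.
Subsquare (5′×2.5′, letters a–x): lon ⌊1.8520/0.0833333⌋ = 22 → w; lat ⌊0.5318/0.0416667⌋ = 12 → m.

FP19wm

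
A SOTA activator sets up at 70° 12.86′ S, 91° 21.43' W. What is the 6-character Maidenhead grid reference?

EB49hs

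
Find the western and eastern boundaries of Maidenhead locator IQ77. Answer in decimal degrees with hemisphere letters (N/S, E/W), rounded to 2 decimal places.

6.00° W, 4.00° W

Field I=8, Q=16: +8·20° lon, +16·10° lat → SW at lon -20°, lat 70°.
Square 7, 7: +7·2° lon, +7·1° lat → SW at lon -6°, lat 77°.
Cell spans 2° lon × 1° lat.
west 6.00° W, east 4.00° W.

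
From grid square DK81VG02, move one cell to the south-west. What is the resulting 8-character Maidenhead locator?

DK81ug91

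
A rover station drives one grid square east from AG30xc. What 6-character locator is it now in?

Longitude subsquare x = 23; +1 → 24, wraps to 0 = a, carry into square.
Longitude square 3; +1 → 4.
The latitude characters are unchanged.

AG40ac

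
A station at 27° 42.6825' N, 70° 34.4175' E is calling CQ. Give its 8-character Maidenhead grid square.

Shift to the Maidenhead origin (180°W, 90°S): lon 250.57362, lat 117.71138.
Field: 250.57362/20 → 12 → M, 117.71138/10 → 11 → L; chars ML.
Square: 10.57362/2 → 5, 7.71138/1 → 7; chars 57.
Subsquare: 0.57362/0.0833333 → 6 → g, 0.71138/0.0416667 → 17 → r; chars gr.
Extended square: 0.07362/0.00833333 → 8, 0.00304/0.00416667 → 0; chars 80.

ML57gr80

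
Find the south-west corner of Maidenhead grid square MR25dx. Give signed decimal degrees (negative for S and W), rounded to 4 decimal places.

85.9583, 64.2500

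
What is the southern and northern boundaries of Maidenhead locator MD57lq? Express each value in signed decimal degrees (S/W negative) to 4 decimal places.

Field M=12, D=3: +12·20° lon, +3·10° lat → SW at lon 60°, lat -60°.
Square 5, 7: +5·2° lon, +7·1° lat → SW at lon 70°, lat -53°.
Subsquare l=11, q=16: +11·0.0833333° lon, +16·0.0416667° lat → SW at lon 70.9167°, lat -52.3333°.
Cell spans 0.0833333° lon × 0.0416667° lat.
south -52.3333, north -52.2917.

-52.3333, -52.2917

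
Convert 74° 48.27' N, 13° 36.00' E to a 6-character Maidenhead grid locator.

Offset from 180°W / 90°S: lon 193.6000°, lat 164.8045°.
Field (20°×10°, letters A–R): 193.6000/20 → 9 → J, 164.8045/10 → 16 → Q; chars JQ.
Square (2°×1°, digits 0–9): 13.6000/2 → 6, 4.8045/1 → 4; chars 64.
Subsquare (5′×2.5′, letters a–x): 1.6000/0.0833333 → 19 → t, 0.8045/0.0416667 → 19 → t; chars tt.

JQ64tt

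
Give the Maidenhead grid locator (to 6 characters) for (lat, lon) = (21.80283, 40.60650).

Offset from 180°W / 90°S: lon 220.6065°, lat 111.8028°.
Field: 220.6065/20 → 11 → L, 111.8028/10 → 11 → L; chars LL.
Square: 0.6065/2 → 0, 1.8028/1 → 1; chars 01.
Subsquare: 0.6065/0.0833333 → 7 → h, 0.8028/0.0416667 → 19 → t; chars ht.

LL01ht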